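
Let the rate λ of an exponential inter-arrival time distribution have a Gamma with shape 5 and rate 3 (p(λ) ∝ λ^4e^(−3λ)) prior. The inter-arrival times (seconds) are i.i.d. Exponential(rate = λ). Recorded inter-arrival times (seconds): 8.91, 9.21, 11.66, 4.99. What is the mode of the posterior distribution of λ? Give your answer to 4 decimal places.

λ̂_MAP = 0.2118

The Exponential(rate=λ) likelihood is ∝ λ^n e^(−λΣtᵢ). Here n = 4 and Σtᵢ = 8.91 + 9.21 + 11.66 + 4.99 = 34.77.
Posterior ∝ λ^4e^(−3λ) · λ^4e^(−34.77λ) = λ^8e^(−37.77λ), i.e. Gamma(9, 37.77).
Mode = (a−1)/b = 8/37.77 ≈ 0.2118.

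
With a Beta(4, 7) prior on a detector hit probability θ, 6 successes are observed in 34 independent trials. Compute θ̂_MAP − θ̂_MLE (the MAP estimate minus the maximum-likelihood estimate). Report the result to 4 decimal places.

Posterior is Beta(10, 35); MAP = (10−1)/(45−2) = 9/43 ≈ 0.20930.
MLE ignores the prior: θ̂_MLE = k/n = 6/34 ≈ 0.17647.
Difference = 9/43 − 6/34 = 24/731 ≈ 0.0328.

MAP − MLE = 0.0328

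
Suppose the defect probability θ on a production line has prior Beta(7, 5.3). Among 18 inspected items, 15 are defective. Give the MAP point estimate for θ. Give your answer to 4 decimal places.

θ̂_MAP = 0.7420

Prior: Beta(7, 5.3).
Data: 15 successes in 18 trials. The binomial likelihood contributes θ^15(1−θ)^3, so the posterior is Beta(7+15, 5.3+3) = Beta(22, 8.3).
For Beta(a, b) with a, b > 1 the mode is (a−1)/(a+b−2) = 21/28.3 ≈ 0.7420.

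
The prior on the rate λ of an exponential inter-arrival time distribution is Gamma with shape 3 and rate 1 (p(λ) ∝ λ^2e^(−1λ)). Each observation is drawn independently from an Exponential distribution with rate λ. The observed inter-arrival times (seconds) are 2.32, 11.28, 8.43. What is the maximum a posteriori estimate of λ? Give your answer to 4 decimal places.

λ̂_MAP = 0.2171

The Exponential(rate=λ) likelihood is ∝ λ^n e^(−λΣtᵢ). Here n = 3 and Σtᵢ = 2.32 + 11.28 + 8.43 = 22.03.
Posterior ∝ λ^2e^(−1λ) · λ^3e^(−22.03λ) = λ^5e^(−23.03λ), i.e. Gamma(6, 23.03).
Mode = (a−1)/b = 5/23.03 ≈ 0.2171.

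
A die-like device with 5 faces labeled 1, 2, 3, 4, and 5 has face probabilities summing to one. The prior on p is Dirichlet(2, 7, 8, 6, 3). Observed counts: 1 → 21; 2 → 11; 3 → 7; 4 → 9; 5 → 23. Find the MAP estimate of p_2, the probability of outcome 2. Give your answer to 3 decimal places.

MAP estimate: 0.185

The posterior is Dirichlet(αᵢ + nᵢ) = Dirichlet(23, 18, 15, 15, 26).
For a Dirichlet(a₁,…,a_K) with all aᵢ > 1, the mode has j-th component (aⱼ − 1)/(Σaᵢ − K).
Here Σaᵢ = 97 and K = 5, so p_2 = (18 − 1)/(97 − 5) = 17/92 ≈ 0.185.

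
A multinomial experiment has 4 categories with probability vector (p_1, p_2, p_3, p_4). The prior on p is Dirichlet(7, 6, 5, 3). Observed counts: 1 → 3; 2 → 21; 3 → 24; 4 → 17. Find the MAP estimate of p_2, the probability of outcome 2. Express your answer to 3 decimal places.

MAP estimate: 0.317

The posterior is Dirichlet(αᵢ + nᵢ) = Dirichlet(10, 27, 29, 20).
For a Dirichlet(a₁,…,a_K) with all aᵢ > 1, the mode has j-th component (aⱼ − 1)/(Σaᵢ − K).
Here Σaᵢ = 86 and K = 4, so p_2 = (27 − 1)/(86 − 4) = 26/82 ≈ 0.317.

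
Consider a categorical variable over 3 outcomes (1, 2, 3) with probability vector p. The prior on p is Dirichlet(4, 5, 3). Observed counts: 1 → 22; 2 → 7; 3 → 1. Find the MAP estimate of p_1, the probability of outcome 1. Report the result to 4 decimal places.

The posterior is Dirichlet(αᵢ + nᵢ) = Dirichlet(26, 12, 4).
For a Dirichlet(a₁,…,a_K) with all aᵢ > 1, the mode has j-th component (aⱼ − 1)/(Σaᵢ − K).
Here Σaᵢ = 42 and K = 3, so p_1 = (26 − 1)/(42 − 3) = 25/39 ≈ 0.6410.

MAP estimate: 0.6410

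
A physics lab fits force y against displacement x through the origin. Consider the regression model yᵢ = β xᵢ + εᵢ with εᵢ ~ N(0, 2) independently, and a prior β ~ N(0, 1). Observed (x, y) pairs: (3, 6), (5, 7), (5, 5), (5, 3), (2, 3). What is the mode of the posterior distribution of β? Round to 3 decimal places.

log p(β | y) = −Σ(yᵢ − βxᵢ)²/(2·2) − β²/(2·1) + const.
Setting the derivative to zero: Σxᵢ(yᵢ − βxᵢ)/2 − β/1 = 0, so β = Σxᵢyᵢ / (Σxᵢ² + σ²/τ²).
Σxᵢyᵢ = 3·6 + 5·7 + 5·5 + 5·3 + 2·3 = 99; Σxᵢ² = 88; σ²/τ² = 2.
β̂_MAP = 99 / (88 + 2) = 99/90 ≈ 1.100.

β̂_MAP = 1.100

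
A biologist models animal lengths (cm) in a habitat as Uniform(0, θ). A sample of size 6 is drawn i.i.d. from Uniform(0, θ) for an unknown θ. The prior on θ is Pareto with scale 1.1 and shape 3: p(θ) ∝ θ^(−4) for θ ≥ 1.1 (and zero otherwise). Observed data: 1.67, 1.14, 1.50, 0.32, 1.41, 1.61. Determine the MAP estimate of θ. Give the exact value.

The Uniform(0, θ) likelihood is θ^(−n) for θ ≥ max(xᵢ), zero otherwise. Here max(xᵢ) = 1.67.
Posterior ∝ θ^(−4) · θ^(−6) = θ^(−10) on θ ≥ max(1.1, 1.67) = 1.67.
This density is strictly decreasing in θ, so the posterior mode lies at the lower boundary of the support.

θ̂_MAP = 1.67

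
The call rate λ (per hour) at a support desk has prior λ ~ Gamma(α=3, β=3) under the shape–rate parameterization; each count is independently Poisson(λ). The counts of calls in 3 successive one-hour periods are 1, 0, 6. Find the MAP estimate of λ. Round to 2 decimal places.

Σxᵢ = 1+0+6 = 7, with n = 3.
Posterior ∝ λ^2e^(−3λ) · λ^7e^(−3λ) = λ^9e^(−6λ), i.e. Gamma(shape=10, rate=6).
The mode of a Gamma(a, b) with a ≥ 1 (shape–rate) is (a−1)/b = 9/6 ≈ 1.50.

λ̂_MAP = 1.50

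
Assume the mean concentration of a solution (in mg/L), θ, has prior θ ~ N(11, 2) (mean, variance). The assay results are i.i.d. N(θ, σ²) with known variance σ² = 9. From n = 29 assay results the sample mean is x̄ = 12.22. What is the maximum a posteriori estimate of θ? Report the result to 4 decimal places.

θ̂_MAP = 12.0561

n = 29, x̄ = 12.22.
For a Normal prior and Normal likelihood with known variance, the posterior is Normal; its mode equals its mean, the precision-weighted average.
Prior precision 1/σ₀² = 1/2 = 0.5; data precision n/σ² = 29/9.
θ̂ = (0.5·11 + (29/9)·12.22) / (0.5 + 29/9) = (10097/225)/(67/18) = 20194/1675 ≈ 12.0561.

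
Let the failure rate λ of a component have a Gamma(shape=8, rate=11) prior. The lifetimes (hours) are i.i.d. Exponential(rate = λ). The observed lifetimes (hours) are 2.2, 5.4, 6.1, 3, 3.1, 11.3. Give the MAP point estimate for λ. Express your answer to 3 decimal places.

λ̂_MAP = 0.309

The Exponential(rate=λ) likelihood is ∝ λ^n e^(−λΣtᵢ). Here n = 6 and Σtᵢ = 2.2 + 5.4 + 6.1 + 3 + 3.1 + 11.3 = 31.1.
Posterior ∝ λ^7e^(−11λ) · λ^6e^(−31.1λ) = λ^13e^(−42.1λ), i.e. Gamma(14, 42.1).
Mode = (a−1)/b = 13/42.1 ≈ 0.309.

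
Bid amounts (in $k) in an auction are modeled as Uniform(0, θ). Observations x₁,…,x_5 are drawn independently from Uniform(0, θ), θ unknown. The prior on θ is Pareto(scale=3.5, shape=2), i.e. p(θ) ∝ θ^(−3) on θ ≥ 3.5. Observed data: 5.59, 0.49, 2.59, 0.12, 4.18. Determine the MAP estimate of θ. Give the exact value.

The Uniform(0, θ) likelihood is θ^(−n) for θ ≥ max(xᵢ), zero otherwise. Here max(xᵢ) = 5.59.
Posterior ∝ θ^(−3) · θ^(−5) = θ^(−8) on θ ≥ max(3.5, 5.59) = 5.59.
This density is strictly decreasing in θ, so the posterior mode lies at the lower boundary of the support.

θ̂_MAP = 5.59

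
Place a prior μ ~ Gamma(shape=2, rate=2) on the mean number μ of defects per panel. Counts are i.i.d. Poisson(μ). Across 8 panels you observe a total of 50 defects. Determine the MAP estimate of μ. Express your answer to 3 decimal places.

Σxᵢ = 50, n = 8.
Posterior ∝ μe^(−2μ) · μ^50e^(−8μ) = μ^51e^(−10μ), i.e. Gamma(shape=52, rate=10).
The mode of a Gamma(a, b) with a ≥ 1 (shape–rate) is (a−1)/b = 51/10 ≈ 5.100.

μ̂_MAP = 5.100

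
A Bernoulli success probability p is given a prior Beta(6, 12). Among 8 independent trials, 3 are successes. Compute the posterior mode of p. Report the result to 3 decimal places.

Prior: Beta(6, 12).
Data: 3 successes in 8 trials. The binomial likelihood contributes p^3(1−p)^5, so the posterior is Beta(6+3, 12+5) = Beta(9, 17).
For Beta(a, b) with a, b > 1 the mode is (a−1)/(a+b−2) = 8/24 ≈ 0.333.

p̂_MAP = 0.333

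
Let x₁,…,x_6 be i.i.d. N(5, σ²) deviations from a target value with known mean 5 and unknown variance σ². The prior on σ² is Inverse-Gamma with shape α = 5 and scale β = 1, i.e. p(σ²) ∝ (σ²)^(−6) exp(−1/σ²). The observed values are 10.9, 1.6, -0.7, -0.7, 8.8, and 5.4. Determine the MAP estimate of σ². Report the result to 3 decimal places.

σ̂²_MAP = 7.108

Sum of squared deviations about the known mean: SS = (10.9−5)² + (1.6−5)² + (-0.7−5)² + (-0.7−5)² + (8.8−5)² + (5.4−5)² = 125.95.
The Normal likelihood contributes (σ²)^(−n/2) exp(−SS/(2σ²)), so the posterior is Inverse-Gamma(α + n/2, β + SS/2) = Inverse-Gamma(8, 63.975).
The mode of Inverse-Gamma(a, b) is b/(a+1) = 63.975/9 ≈ 7.108.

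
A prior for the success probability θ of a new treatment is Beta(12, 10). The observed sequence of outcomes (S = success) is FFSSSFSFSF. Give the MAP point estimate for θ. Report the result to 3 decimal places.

θ̂_MAP = 0.533

Prior: Beta(12, 10).
Data: 5 successes in 10 trials (from the sequence). The binomial likelihood contributes θ^5(1−θ)^5, so the posterior is Beta(12+5, 10+5) = Beta(17, 15).
For Beta(a, b) with a, b > 1 the mode is (a−1)/(a+b−2) = 16/30 ≈ 0.533.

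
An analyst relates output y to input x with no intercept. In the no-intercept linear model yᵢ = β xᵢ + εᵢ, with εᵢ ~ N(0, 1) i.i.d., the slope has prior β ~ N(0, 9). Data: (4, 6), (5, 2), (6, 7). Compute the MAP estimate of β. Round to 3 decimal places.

log p(β | y) = −Σ(yᵢ − βxᵢ)²/(2·1) − β²/(2·9) + const.
Setting the derivative to zero: Σxᵢ(yᵢ − βxᵢ)/1 − β/9 = 0, so β = Σxᵢyᵢ / (Σxᵢ² + σ²/τ²).
Σxᵢyᵢ = 4·6 + 5·2 + 6·7 = 76; Σxᵢ² = 77; σ²/τ² = 1/9.
β̂_MAP = 76 / (77 + 1/9) = 76/(694/9) = 342/347 ≈ 0.986.

β̂_MAP = 0.986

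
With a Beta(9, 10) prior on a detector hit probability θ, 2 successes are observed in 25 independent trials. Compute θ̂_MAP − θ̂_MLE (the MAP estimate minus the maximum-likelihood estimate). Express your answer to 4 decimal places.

Posterior is Beta(11, 33); MAP = (11−1)/(44−2) = 10/42 ≈ 0.23810.
MLE ignores the prior: θ̂_MLE = k/n = 2/25 ≈ 0.08000.
Difference = 10/42 − 2/25 = 83/525 ≈ 0.1581.

MAP − MLE = 0.1581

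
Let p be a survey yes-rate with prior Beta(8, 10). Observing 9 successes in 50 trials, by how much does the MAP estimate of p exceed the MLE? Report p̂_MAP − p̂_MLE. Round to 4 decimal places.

Posterior is Beta(17, 51); MAP = (17−1)/(68−2) = 16/66 ≈ 0.24242.
MLE ignores the prior: p̂_MLE = k/n = 9/50 ≈ 0.18000.
Difference = 16/66 − 9/50 = 103/1650 ≈ 0.0624.

MAP − MLE = 0.0624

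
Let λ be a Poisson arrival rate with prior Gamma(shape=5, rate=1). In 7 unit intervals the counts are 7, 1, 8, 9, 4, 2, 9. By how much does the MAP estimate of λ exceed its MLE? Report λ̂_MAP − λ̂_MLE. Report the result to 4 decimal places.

Σxᵢ = 40. Posterior is Gamma(45, 8); MAP = (45−1)/8 = 44/8 ≈ 5.50000.
MLE = x̄ = 40/7 ≈ 5.71429.
Difference = 44/8 − 40/7 = -3/14 ≈ -0.2143.

MAP − MLE = -0.2143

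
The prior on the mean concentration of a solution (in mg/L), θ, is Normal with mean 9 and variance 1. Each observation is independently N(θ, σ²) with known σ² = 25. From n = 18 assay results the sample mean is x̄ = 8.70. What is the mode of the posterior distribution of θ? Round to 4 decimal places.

n = 18, x̄ = 8.70.
For a Normal prior and Normal likelihood with known variance, the posterior is Normal; its mode equals its mean, the precision-weighted average.
Prior precision 1/σ₀² = 1/1 = 1; data precision n/σ² = 18/25 = 0.72.
θ̂ = (1·9 + 0.72·8.7) / (1 + 0.72) = 15.264/1.72 = 1908/215 ≈ 8.8744.

θ̂_MAP = 8.8744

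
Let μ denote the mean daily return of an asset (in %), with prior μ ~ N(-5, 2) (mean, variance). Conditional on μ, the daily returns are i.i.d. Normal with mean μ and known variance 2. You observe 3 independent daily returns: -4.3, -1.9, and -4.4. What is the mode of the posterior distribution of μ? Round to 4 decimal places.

μ̂_MAP = -3.9000

n = 3; x̄ = ((-4.3) + (-1.9) + (-4.4))/3 = -10.6/3 = -53/15 ≈ -3.5333.
For a Normal prior and Normal likelihood with known variance, the posterior is Normal; its mode equals its mean, the precision-weighted average.
Prior precision 1/σ₀² = 1/2 = 0.5; data precision n/σ² = 3/2 = 1.5.
μ̂ = (0.5·(-5) + 1.5·(-53/15)) / (0.5 + 1.5) = (-7.8)/2 = -3.9000.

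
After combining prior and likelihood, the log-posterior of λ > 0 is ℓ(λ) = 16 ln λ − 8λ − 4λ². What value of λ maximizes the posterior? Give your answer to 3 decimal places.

λ̂_MAP = 1.000

ℓ'(λ) = 16/λ − 8 − 8λ. Setting this to zero and multiplying by λ: 8λ² + 8λ − 16 = 0.
λ = (−8 + √(8² + 4·8·16)) / (2·8) = (−8 + √576) / 16 = (−8 + 24)/16 = 1.
ℓ''(λ) = −16/λ² − 8 < 0, confirming a maximum.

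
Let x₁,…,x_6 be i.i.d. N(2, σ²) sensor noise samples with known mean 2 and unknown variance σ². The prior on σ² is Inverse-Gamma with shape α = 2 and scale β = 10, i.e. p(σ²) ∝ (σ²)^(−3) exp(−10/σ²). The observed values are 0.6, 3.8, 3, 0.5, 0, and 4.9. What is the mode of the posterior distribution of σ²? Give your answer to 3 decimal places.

Sum of squared deviations about the known mean: SS = (0.6−2)² + (3.8−2)² + (3−2)² + (0.5−2)² + (0−2)² + (4.9−2)² = 20.86.
The Normal likelihood contributes (σ²)^(−n/2) exp(−SS/(2σ²)), so the posterior is Inverse-Gamma(α + n/2, β + SS/2) = Inverse-Gamma(5, 20.43).
The mode of Inverse-Gamma(a, b) is b/(a+1) = 20.43/6 ≈ 3.405.

σ̂²_MAP = 3.405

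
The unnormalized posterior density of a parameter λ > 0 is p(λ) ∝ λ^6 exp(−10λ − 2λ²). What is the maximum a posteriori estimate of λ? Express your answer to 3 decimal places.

ℓ'(λ) = 6/λ − 10 − 4λ. Setting this to zero and multiplying by λ: 4λ² + 10λ − 6 = 0.
λ = (−10 + √(10² + 4·4·6)) / (2·4) = (−10 + √196) / 8 = (−10 + 14)/8 = 1/2.
ℓ''(λ) = −6/λ² − 4 < 0, confirming a maximum.

λ̂_MAP = 0.500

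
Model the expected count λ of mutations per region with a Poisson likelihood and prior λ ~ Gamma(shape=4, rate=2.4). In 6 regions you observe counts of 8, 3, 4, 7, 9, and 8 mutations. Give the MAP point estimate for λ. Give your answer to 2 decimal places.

λ̂_MAP = 5.00

Σxᵢ = 8+3+4+7+9+8 = 39, with n = 6.
Posterior ∝ λ^3e^(−2.4λ) · λ^39e^(−6λ) = λ^42e^(−8.4λ), i.e. Gamma(shape=43, rate=8.4).
The mode of a Gamma(a, b) with a ≥ 1 (shape–rate) is (a−1)/b = 42/8.4 ≈ 5.00.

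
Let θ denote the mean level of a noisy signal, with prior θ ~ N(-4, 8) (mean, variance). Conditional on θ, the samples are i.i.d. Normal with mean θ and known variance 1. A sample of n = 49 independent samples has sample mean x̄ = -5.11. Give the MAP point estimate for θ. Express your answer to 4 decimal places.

θ̂_MAP = -5.1072

n = 49, x̄ = -5.11.
For a Normal prior and Normal likelihood with known variance, the posterior is Normal; its mode equals its mean, the precision-weighted average.
Prior precision 1/σ₀² = 1/8 = 0.125; data precision n/σ² = 49/1 = 49.
θ̂ = (0.125·(-4) + 49·(-5.11)) / (0.125 + 49) = (-250.89)/49.125 = -16726/3275 ≈ -5.1072.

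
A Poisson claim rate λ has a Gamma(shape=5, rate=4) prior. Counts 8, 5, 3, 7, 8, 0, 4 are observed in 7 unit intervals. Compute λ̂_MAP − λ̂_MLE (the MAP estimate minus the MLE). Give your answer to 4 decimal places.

Σxᵢ = 35. Posterior is Gamma(40, 11); MAP = (40−1)/11 = 39/11 ≈ 3.54545.
MLE = x̄ = 35/7 ≈ 5.00000.
Difference = 39/11 − 35/7 = -16/11 ≈ -1.4545.

MAP − MLE = -1.4545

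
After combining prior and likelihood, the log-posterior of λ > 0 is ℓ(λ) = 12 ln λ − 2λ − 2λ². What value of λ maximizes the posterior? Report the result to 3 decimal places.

λ̂_MAP = 1.500

ℓ'(λ) = 12/λ − 2 − 4λ. Setting this to zero and multiplying by λ: 4λ² + 2λ − 12 = 0.
λ = (−2 + √(2² + 4·4·12)) / (2·4) = (−2 + √196) / 8 = (−2 + 14)/8 = 3/2.
ℓ''(λ) = −12/λ² − 4 < 0, confirming a maximum.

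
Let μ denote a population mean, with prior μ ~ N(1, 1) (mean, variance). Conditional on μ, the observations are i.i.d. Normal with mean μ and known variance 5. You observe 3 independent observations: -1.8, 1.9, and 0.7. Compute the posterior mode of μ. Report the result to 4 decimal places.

n = 3; x̄ = ((-1.8) + 1.9 + 0.7)/3 = 0.8/3 = 4/15 ≈ 0.2667.
For a Normal prior and Normal likelihood with known variance, the posterior is Normal; its mode equals its mean, the precision-weighted average.
Prior precision 1/σ₀² = 1/1 = 1; data precision n/σ² = 3/5 = 0.6.
μ̂ = (1·1 + 0.6·(4/15)) / (1 + 0.6) = 1.16/1.6 = 0.7250.

μ̂_MAP = 0.7250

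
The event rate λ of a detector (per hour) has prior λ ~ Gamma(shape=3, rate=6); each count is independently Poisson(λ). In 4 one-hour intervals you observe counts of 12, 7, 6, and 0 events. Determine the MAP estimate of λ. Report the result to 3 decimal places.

λ̂_MAP = 2.700

Σxᵢ = 12+7+6+0 = 25, with n = 4.
Posterior ∝ λ^2e^(−6λ) · λ^25e^(−4λ) = λ^27e^(−10λ), i.e. Gamma(shape=28, rate=10).
The mode of a Gamma(a, b) with a ≥ 1 (shape–rate) is (a−1)/b = 27/10 ≈ 2.700.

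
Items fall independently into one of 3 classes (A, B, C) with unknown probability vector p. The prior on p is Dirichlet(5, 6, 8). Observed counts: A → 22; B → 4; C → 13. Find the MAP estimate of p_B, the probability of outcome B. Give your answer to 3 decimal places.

MAP estimate of p_B = 0.164

The posterior is Dirichlet(αᵢ + nᵢ) = Dirichlet(27, 10, 21).
For a Dirichlet(a₁,…,a_K) with all aᵢ > 1, the mode has j-th component (aⱼ − 1)/(Σaᵢ − K).
Here Σaᵢ = 58 and K = 3, so p_B = (10 − 1)/(58 − 3) = 9/55 ≈ 0.164.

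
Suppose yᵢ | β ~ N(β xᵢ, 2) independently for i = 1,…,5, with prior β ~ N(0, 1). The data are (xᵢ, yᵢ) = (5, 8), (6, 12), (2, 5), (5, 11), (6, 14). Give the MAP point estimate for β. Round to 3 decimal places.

β̂_MAP = 2.039

log p(β | y) = −Σ(yᵢ − βxᵢ)²/(2·2) − β²/(2·1) + const.
Setting the derivative to zero: Σxᵢ(yᵢ − βxᵢ)/2 − β/1 = 0, so β = Σxᵢyᵢ / (Σxᵢ² + σ²/τ²).
Σxᵢyᵢ = 5·8 + 6·12 + 2·5 + 5·11 + 6·14 = 261; Σxᵢ² = 126; σ²/τ² = 2.
β̂_MAP = 261 / (126 + 2) = 261/128 ≈ 2.039.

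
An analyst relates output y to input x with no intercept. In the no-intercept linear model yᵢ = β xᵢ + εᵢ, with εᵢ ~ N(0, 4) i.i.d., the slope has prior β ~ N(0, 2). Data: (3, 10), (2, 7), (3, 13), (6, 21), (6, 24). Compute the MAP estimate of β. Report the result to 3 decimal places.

log p(β | y) = −Σ(yᵢ − βxᵢ)²/(2·4) − β²/(2·2) + const.
Setting the derivative to zero: Σxᵢ(yᵢ − βxᵢ)/4 − β/2 = 0, so β = Σxᵢyᵢ / (Σxᵢ² + σ²/τ²).
Σxᵢyᵢ = 3·10 + 2·7 + 3·13 + 6·21 + 6·24 = 353; Σxᵢ² = 94; σ²/τ² = 2.
β̂_MAP = 353 / (94 + 2) = 353/96 ≈ 3.677.

β̂_MAP = 3.677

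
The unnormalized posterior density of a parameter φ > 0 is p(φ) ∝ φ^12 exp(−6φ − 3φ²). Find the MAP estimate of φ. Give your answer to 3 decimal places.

φ̂_MAP = 1.000

ℓ'(φ) = 12/φ − 6 − 6φ. Setting this to zero and multiplying by φ: 6φ² + 6φ − 12 = 0.
φ = (−6 + √(6² + 4·6·12)) / (2·6) = (−6 + √324) / 12 = (−6 + 18)/12 = 1.
ℓ''(φ) = −12/φ² − 6 < 0, confirming a maximum.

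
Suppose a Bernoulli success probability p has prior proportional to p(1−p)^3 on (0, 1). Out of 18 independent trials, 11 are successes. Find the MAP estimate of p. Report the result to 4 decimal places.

p̂_MAP = 0.5455

The prior density ∝ p(1−p)^3 is the kernel of Beta(2, 4).
Data: 11 successes in 18 trials. The binomial likelihood contributes p^11(1−p)^7, so the posterior is Beta(2+11, 4+7) = Beta(13, 11).
For Beta(a, b) with a, b > 1 the mode is (a−1)/(a+b−2) = 12/22 ≈ 0.5455.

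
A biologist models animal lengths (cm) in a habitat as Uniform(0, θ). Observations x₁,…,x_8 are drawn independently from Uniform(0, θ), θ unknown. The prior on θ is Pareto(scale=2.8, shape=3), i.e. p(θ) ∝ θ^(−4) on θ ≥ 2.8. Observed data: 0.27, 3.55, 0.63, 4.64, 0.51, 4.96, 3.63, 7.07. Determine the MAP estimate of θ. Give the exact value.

The Uniform(0, θ) likelihood is θ^(−n) for θ ≥ max(xᵢ), zero otherwise. Here max(xᵢ) = 7.07.
Posterior ∝ θ^(−4) · θ^(−8) = θ^(−12) on θ ≥ max(2.8, 7.07) = 7.07.
This density is strictly decreasing in θ, so the posterior mode lies at the lower boundary of the support.

θ̂_MAP = 7.07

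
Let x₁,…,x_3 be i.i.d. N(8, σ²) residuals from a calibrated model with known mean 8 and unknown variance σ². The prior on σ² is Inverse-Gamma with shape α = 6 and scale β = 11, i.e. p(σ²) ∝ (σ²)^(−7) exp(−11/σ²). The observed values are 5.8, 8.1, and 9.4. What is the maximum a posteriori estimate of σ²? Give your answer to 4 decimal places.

σ̂²_MAP = 1.6947

Sum of squared deviations about the known mean: SS = (5.8−8)² + (8.1−8)² + (9.4−8)² = 6.81.
The Normal likelihood contributes (σ²)^(−n/2) exp(−SS/(2σ²)), so the posterior is Inverse-Gamma(α + n/2, β + SS/2) = Inverse-Gamma(7.5, 14.405).
The mode of Inverse-Gamma(a, b) is b/(a+1) = 14.405/8.5 ≈ 1.6947.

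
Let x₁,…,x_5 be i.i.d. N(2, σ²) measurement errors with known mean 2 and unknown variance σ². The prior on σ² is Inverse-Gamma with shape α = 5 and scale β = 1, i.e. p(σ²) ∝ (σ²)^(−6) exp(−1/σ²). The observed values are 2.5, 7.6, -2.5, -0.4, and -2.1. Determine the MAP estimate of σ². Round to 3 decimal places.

Sum of squared deviations about the known mean: SS = (2.5−2)² + (7.6−2)² + (-2.5−2)² + (-0.4−2)² + (-2.1−2)² = 74.43.
The Normal likelihood contributes (σ²)^(−n/2) exp(−SS/(2σ²)), so the posterior is Inverse-Gamma(α + n/2, β + SS/2) = Inverse-Gamma(7.5, 38.215).
The mode of Inverse-Gamma(a, b) is b/(a+1) = 38.215/8.5 ≈ 4.496.

σ̂²_MAP = 4.496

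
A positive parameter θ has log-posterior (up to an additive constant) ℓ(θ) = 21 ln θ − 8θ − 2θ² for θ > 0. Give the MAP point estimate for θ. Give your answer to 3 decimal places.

ℓ'(θ) = 21/θ − 8 − 4θ. Setting this to zero and multiplying by θ: 4θ² + 8θ − 21 = 0.
θ = (−8 + √(8² + 4·4·21)) / (2·4) = (−8 + √400) / 8 = (−8 + 20)/8 = 3/2.
ℓ''(θ) = −21/θ² − 4 < 0, confirming a maximum.

θ̂_MAP = 1.500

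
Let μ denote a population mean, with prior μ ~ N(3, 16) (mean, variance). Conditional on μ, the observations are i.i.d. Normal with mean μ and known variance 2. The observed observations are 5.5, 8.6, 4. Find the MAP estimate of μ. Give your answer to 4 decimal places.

μ̂_MAP = 5.9120

n = 3; x̄ = (5.5 + 8.6 + 4)/3 = 18.1/3 = 181/30 ≈ 6.0333.
For a Normal prior and Normal likelihood with known variance, the posterior is Normal; its mode equals its mean, the precision-weighted average.
Prior precision 1/σ₀² = 1/16 = 0.0625; data precision n/σ² = 3/2 = 1.5.
μ̂ = (0.0625·3 + 1.5·(181/30)) / (0.0625 + 1.5) = 9.2375/1.5625 = 5.9120.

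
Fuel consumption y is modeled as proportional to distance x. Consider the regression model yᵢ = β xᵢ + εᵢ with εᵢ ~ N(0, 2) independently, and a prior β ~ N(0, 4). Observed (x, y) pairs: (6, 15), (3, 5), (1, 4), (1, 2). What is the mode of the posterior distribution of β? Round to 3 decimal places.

log p(β | y) = −Σ(yᵢ − βxᵢ)²/(2·2) − β²/(2·4) + const.
Setting the derivative to zero: Σxᵢ(yᵢ − βxᵢ)/2 − β/4 = 0, so β = Σxᵢyᵢ / (Σxᵢ² + σ²/τ²).
Σxᵢyᵢ = 6·15 + 3·5 + 1·4 + 1·2 = 111; Σxᵢ² = 47; σ²/τ² = 0.5.
β̂_MAP = 111 / (47 + 0.5) = 111/47.5 ≈ 2.337.

β̂_MAP = 2.337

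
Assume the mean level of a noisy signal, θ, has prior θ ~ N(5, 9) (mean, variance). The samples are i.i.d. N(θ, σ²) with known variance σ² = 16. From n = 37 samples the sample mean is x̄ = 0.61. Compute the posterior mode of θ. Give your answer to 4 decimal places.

θ̂_MAP = 0.8113

n = 37, x̄ = 0.61.
For a Normal prior and Normal likelihood with known variance, the posterior is Normal; its mode equals its mean, the precision-weighted average.
Prior precision 1/σ₀² = 1/9; data precision n/σ² = 37/16 = 2.3125.
θ̂ = ((1/9)·5 + 2.3125·0.61) / (1/9 + 2.3125) = (28313/14400)/(349/144) = 28313/34900 ≈ 0.8113.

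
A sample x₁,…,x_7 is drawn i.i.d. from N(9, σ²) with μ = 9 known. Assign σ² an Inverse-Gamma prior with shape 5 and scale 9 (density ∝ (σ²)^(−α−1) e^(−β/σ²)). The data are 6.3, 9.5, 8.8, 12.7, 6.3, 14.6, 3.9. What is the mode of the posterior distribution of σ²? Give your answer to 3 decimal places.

Sum of squared deviations about the known mean: SS = (6.3−9)² + (9.5−9)² + (8.8−9)² + (12.7−9)² + (6.3−9)² + (14.6−9)² + (3.9−9)² = 85.93.
The Normal likelihood contributes (σ²)^(−n/2) exp(−SS/(2σ²)), so the posterior is Inverse-Gamma(α + n/2, β + SS/2) = Inverse-Gamma(8.5, 51.965).
The mode of Inverse-Gamma(a, b) is b/(a+1) = 51.965/9.5 ≈ 5.470.

σ̂²_MAP = 5.470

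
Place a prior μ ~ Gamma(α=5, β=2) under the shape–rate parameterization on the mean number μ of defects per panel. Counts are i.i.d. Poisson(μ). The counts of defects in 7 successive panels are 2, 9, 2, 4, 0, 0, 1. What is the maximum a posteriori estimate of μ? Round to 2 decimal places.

Σxᵢ = 2+9+2+4+0+0+1 = 18, with n = 7.
Posterior ∝ μ^4e^(−2μ) · μ^18e^(−7μ) = μ^22e^(−9μ), i.e. Gamma(shape=23, rate=9).
The mode of a Gamma(a, b) with a ≥ 1 (shape–rate) is (a−1)/b = 22/9 ≈ 2.44.

μ̂_MAP = 2.44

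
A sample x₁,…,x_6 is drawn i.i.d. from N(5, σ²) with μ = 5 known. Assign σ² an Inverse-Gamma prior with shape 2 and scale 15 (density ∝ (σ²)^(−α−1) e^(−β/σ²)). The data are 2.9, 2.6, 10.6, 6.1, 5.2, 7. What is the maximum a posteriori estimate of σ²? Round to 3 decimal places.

Sum of squared deviations about the known mean: SS = (2.9−5)² + (2.6−5)² + (10.6−5)² + (6.1−5)² + (5.2−5)² + (7−5)² = 46.78.
The Normal likelihood contributes (σ²)^(−n/2) exp(−SS/(2σ²)), so the posterior is Inverse-Gamma(α + n/2, β + SS/2) = Inverse-Gamma(5, 38.39).
The mode of Inverse-Gamma(a, b) is b/(a+1) = 38.39/6 ≈ 6.398.

σ̂²_MAP = 6.398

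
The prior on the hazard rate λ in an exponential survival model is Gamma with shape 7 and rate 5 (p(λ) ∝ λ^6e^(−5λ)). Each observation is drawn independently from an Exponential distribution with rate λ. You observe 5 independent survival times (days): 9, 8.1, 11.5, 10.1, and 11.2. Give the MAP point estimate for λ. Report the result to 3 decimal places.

λ̂_MAP = 0.200

The Exponential(rate=λ) likelihood is ∝ λ^n e^(−λΣtᵢ). Here n = 5 and Σtᵢ = 9 + 8.1 + 11.5 + 10.1 + 11.2 = 49.9.
Posterior ∝ λ^6e^(−5λ) · λ^5e^(−49.9λ) = λ^11e^(−54.9λ), i.e. Gamma(12, 54.9).
Mode = (a−1)/b = 11/54.9 ≈ 0.200.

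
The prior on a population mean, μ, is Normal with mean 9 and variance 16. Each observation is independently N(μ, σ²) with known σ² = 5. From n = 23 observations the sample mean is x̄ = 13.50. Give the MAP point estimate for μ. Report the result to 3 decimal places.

n = 23, x̄ = 13.50.
For a Normal prior and Normal likelihood with known variance, the posterior is Normal; its mode equals its mean, the precision-weighted average.
Prior precision 1/σ₀² = 1/16 = 0.0625; data precision n/σ² = 23/5 = 4.6.
μ̂ = (0.0625·9 + 4.6·13.5) / (0.0625 + 4.6) = 62.6625/4.6625 = 5013/373 ≈ 13.440.

μ̂_MAP = 13.440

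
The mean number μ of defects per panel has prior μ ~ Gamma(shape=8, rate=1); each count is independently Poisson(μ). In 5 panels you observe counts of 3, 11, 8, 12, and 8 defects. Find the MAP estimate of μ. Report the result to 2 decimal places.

Σxᵢ = 3+11+8+12+8 = 42, with n = 5.
Posterior ∝ μ^7e^(−1μ) · μ^42e^(−5μ) = μ^49e^(−6μ), i.e. Gamma(shape=50, rate=6).
The mode of a Gamma(a, b) with a ≥ 1 (shape–rate) is (a−1)/b = 49/6 ≈ 8.17.

μ̂_MAP = 8.17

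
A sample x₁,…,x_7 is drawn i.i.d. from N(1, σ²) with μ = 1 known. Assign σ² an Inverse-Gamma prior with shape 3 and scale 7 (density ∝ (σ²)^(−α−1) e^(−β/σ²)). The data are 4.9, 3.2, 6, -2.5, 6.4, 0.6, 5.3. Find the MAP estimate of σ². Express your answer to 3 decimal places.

σ̂²_MAP = 7.941

Sum of squared deviations about the known mean: SS = (4.9−1)² + (3.2−1)² + (6−1)² + (-2.5−1)² + (6.4−1)² + (0.6−1)² + (5.3−1)² = 105.11.
The Normal likelihood contributes (σ²)^(−n/2) exp(−SS/(2σ²)), so the posterior is Inverse-Gamma(α + n/2, β + SS/2) = Inverse-Gamma(6.5, 59.555).
The mode of Inverse-Gamma(a, b) is b/(a+1) = 59.555/7.5 ≈ 7.941.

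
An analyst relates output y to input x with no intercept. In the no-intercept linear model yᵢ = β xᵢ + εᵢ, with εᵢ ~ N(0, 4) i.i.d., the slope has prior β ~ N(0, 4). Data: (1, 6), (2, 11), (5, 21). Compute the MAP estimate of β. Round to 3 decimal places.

β̂_MAP = 4.290

log p(β | y) = −Σ(yᵢ − βxᵢ)²/(2·4) − β²/(2·4) + const.
Setting the derivative to zero: Σxᵢ(yᵢ − βxᵢ)/4 − β/4 = 0, so β = Σxᵢyᵢ / (Σxᵢ² + σ²/τ²).
Σxᵢyᵢ = 1·6 + 2·11 + 5·21 = 133; Σxᵢ² = 30; σ²/τ² = 1.
β̂_MAP = 133 / (30 + 1) = 133/31 ≈ 4.290.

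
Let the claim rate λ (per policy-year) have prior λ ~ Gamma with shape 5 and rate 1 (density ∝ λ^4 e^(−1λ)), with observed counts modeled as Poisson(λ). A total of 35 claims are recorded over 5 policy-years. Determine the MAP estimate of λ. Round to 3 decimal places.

λ̂_MAP = 6.500

Σxᵢ = 35, n = 5.
Posterior ∝ λ^4e^(−1λ) · λ^35e^(−5λ) = λ^39e^(−6λ), i.e. Gamma(shape=40, rate=6).
The mode of a Gamma(a, b) with a ≥ 1 (shape–rate) is (a−1)/b = 39/6 ≈ 6.500.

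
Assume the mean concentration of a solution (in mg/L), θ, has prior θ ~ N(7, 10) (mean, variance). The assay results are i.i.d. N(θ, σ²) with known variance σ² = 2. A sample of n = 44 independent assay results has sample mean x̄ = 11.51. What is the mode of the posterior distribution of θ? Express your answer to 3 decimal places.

n = 44, x̄ = 11.51.
For a Normal prior and Normal likelihood with known variance, the posterior is Normal; its mode equals its mean, the precision-weighted average.
Prior precision 1/σ₀² = 1/10 = 0.1; data precision n/σ² = 44/2 = 22.
θ̂ = (0.1·7 + 22·11.51) / (0.1 + 22) = 253.92/22.1 = 12696/1105 ≈ 11.490.

θ̂_MAP = 11.490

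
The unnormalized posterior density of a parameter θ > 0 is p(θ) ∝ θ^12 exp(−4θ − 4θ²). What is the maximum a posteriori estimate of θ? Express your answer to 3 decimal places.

ℓ'(θ) = 12/θ − 4 − 8θ. Setting this to zero and multiplying by θ: 8θ² + 4θ − 12 = 0.
θ = (−4 + √(4² + 4·8·12)) / (2·8) = (−4 + √400) / 16 = (−4 + 20)/16 = 1.
ℓ''(θ) = −12/θ² − 8 < 0, confirming a maximum.

θ̂_MAP = 1.000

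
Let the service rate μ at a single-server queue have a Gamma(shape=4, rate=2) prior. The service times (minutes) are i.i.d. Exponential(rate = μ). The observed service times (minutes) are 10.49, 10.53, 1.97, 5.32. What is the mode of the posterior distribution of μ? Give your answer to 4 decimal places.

μ̂_MAP = 0.2309

The Exponential(rate=μ) likelihood is ∝ μ^n e^(−μΣtᵢ). Here n = 4 and Σtᵢ = 10.49 + 10.53 + 1.97 + 5.32 = 28.31.
Posterior ∝ μ^3e^(−2μ) · μ^4e^(−28.31μ) = μ^7e^(−30.31μ), i.e. Gamma(8, 30.31).
Mode = (a−1)/b = 7/30.31 ≈ 0.2309.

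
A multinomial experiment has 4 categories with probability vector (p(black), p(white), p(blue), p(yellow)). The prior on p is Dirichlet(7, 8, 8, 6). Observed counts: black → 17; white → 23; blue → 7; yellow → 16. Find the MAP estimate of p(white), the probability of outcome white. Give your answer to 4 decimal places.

MAP estimate of p(white) = 0.3409

The posterior is Dirichlet(αᵢ + nᵢ) = Dirichlet(24, 31, 15, 22).
For a Dirichlet(a₁,…,a_K) with all aᵢ > 1, the mode has j-th component (aⱼ − 1)/(Σaᵢ − K).
Here Σaᵢ = 92 and K = 4, so p(white) = (31 − 1)/(92 − 4) = 30/88 ≈ 0.3409.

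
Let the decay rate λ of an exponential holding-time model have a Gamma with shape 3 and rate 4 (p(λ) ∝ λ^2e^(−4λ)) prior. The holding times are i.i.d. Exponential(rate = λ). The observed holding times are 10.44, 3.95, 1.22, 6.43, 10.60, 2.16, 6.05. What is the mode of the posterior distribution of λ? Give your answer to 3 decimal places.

λ̂_MAP = 0.201

The Exponential(rate=λ) likelihood is ∝ λ^n e^(−λΣtᵢ). Here n = 7 and Σtᵢ = 10.44 + 3.95 + 1.22 + 6.43 + 10.60 + 2.16 + 6.05 = 40.85.
Posterior ∝ λ^2e^(−4λ) · λ^7e^(−40.85λ) = λ^9e^(−44.85λ), i.e. Gamma(10, 44.85).
Mode = (a−1)/b = 9/44.85 ≈ 0.201.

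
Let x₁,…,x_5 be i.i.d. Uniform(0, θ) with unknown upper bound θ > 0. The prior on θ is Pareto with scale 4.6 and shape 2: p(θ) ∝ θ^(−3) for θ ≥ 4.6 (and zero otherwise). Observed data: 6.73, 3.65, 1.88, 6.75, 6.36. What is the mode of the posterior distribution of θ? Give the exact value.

θ̂_MAP = 6.75

The Uniform(0, θ) likelihood is θ^(−n) for θ ≥ max(xᵢ), zero otherwise. Here max(xᵢ) = 6.75.
Posterior ∝ θ^(−3) · θ^(−5) = θ^(−8) on θ ≥ max(4.6, 6.75) = 6.75.
This density is strictly decreasing in θ, so the posterior mode lies at the lower boundary of the support.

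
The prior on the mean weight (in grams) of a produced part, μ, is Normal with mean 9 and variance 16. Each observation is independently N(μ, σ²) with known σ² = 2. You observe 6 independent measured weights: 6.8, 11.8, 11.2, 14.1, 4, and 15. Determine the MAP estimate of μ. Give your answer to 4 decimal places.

n = 6; x̄ = (6.8 + 11.8 + 11.2 + 14.1 + 4 + 15)/6 = 62.9/6 = 629/60 ≈ 10.4833.
For a Normal prior and Normal likelihood with known variance, the posterior is Normal; its mode equals its mean, the precision-weighted average.
Prior precision 1/σ₀² = 1/16 = 0.0625; data precision n/σ² = 6/2 = 3.
μ̂ = (0.0625·9 + 3·(629/60)) / (0.0625 + 3) = 32.0125/3.0625 = 2561/245 ≈ 10.4531.

μ̂_MAP = 10.4531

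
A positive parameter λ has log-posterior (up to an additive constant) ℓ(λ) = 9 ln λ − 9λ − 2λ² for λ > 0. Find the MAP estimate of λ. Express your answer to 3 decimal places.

λ̂_MAP = 0.750

ℓ'(λ) = 9/λ − 9 − 4λ. Setting this to zero and multiplying by λ: 4λ² + 9λ − 9 = 0.
λ = (−9 + √(9² + 4·4·9)) / (2·4) = (−9 + √225) / 8 = (−9 + 15)/8 = 3/4.
ℓ''(λ) = −9/λ² − 4 < 0, confirming a maximum.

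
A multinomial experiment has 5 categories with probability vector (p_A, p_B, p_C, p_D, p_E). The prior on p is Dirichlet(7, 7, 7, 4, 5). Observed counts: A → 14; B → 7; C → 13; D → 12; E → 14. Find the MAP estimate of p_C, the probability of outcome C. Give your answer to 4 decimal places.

The posterior is Dirichlet(αᵢ + nᵢ) = Dirichlet(21, 14, 20, 16, 19).
For a Dirichlet(a₁,…,a_K) with all aᵢ > 1, the mode has j-th component (aⱼ − 1)/(Σaᵢ − K).
Here Σaᵢ = 90 and K = 5, so p_C = (20 − 1)/(90 − 5) = 19/85 ≈ 0.2235.

MAP estimate of p_C = 0.2235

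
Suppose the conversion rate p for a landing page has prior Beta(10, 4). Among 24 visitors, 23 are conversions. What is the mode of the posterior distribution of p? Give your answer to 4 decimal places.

p̂_MAP = 0.8889

Prior: Beta(10, 4).
Data: 23 successes in 24 trials. The binomial likelihood contributes p^23(1−p)^1, so the posterior is Beta(10+23, 4+1) = Beta(33, 5).
For Beta(a, b) with a, b > 1 the mode is (a−1)/(a+b−2) = 32/36 ≈ 0.8889.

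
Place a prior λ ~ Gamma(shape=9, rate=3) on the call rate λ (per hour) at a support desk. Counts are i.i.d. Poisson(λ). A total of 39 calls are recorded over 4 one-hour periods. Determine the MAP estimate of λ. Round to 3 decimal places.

Σxᵢ = 39, n = 4.
Posterior ∝ λ^8e^(−3λ) · λ^39e^(−4λ) = λ^47e^(−7λ), i.e. Gamma(shape=48, rate=7).
The mode of a Gamma(a, b) with a ≥ 1 (shape–rate) is (a−1)/b = 47/7 ≈ 6.714.

λ̂_MAP = 6.714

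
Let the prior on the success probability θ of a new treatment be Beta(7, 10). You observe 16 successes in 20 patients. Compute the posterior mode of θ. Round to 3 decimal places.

θ̂_MAP = 0.629

Prior: Beta(7, 10).
Data: 16 successes in 20 trials. The binomial likelihood contributes θ^16(1−θ)^4, so the posterior is Beta(7+16, 10+4) = Beta(23, 14).
For Beta(a, b) with a, b > 1 the mode is (a−1)/(a+b−2) = 22/35 ≈ 0.629.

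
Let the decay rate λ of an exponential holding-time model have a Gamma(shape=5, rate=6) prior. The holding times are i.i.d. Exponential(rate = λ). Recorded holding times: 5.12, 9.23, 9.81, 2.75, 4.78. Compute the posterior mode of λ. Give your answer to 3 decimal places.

The Exponential(rate=λ) likelihood is ∝ λ^n e^(−λΣtᵢ). Here n = 5 and Σtᵢ = 5.12 + 9.23 + 9.81 + 2.75 + 4.78 = 31.69.
Posterior ∝ λ^4e^(−6λ) · λ^5e^(−31.69λ) = λ^9e^(−37.69λ), i.e. Gamma(10, 37.69).
Mode = (a−1)/b = 9/37.69 ≈ 0.239.

λ̂_MAP = 0.239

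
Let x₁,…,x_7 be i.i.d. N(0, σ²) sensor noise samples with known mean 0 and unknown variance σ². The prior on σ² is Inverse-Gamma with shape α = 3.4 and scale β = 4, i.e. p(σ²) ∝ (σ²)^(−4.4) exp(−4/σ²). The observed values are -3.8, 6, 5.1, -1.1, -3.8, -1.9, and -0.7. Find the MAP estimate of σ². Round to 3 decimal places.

σ̂²_MAP = 6.595

Sum of squared deviations about the known mean: SS = (-3.8−0)² + (6−0)² + (5.1−0)² + (-1.1−0)² + (-3.8−0)² + (-1.9−0)² + (-0.7−0)² = 96.2.
The Normal likelihood contributes (σ²)^(−n/2) exp(−SS/(2σ²)), so the posterior is Inverse-Gamma(α + n/2, β + SS/2) = Inverse-Gamma(6.9, 52.1).
The mode of Inverse-Gamma(a, b) is b/(a+1) = 52.1/7.9 ≈ 6.595.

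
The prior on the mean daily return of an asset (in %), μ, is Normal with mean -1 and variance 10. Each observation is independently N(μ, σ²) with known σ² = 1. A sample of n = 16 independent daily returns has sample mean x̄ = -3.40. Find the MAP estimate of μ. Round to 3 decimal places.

n = 16, x̄ = -3.40.
For a Normal prior and Normal likelihood with known variance, the posterior is Normal; its mode equals its mean, the precision-weighted average.
Prior precision 1/σ₀² = 1/10 = 0.1; data precision n/σ² = 16/1 = 16.
μ̂ = (0.1·(-1) + 16·(-3.4)) / (0.1 + 16) = (-54.5)/16.1 = -545/161 ≈ -3.385.

μ̂_MAP = -3.385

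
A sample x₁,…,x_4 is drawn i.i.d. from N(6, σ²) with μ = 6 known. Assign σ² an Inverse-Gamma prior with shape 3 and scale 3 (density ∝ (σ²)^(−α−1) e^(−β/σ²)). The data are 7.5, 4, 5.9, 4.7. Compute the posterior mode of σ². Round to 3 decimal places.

σ̂²_MAP = 1.163

Sum of squared deviations about the known mean: SS = (7.5−6)² + (4−6)² + (5.9−6)² + (4.7−6)² = 7.95.
The Normal likelihood contributes (σ²)^(−n/2) exp(−SS/(2σ²)), so the posterior is Inverse-Gamma(α + n/2, β + SS/2) = Inverse-Gamma(5, 6.975).
The mode of Inverse-Gamma(a, b) is b/(a+1) = 6.975/6 ≈ 1.163.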